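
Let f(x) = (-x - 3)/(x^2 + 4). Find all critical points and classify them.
f'(x) = (-x^2 + 2*x*(x + 3) - 4)/(x^2 + 4)^2

Solve f'(x) = 0:
  f'(x) = (x^2 + 6*x - 4)/(x^2 + 4)^2; the denominator is positive wherever f is defined, so f'(x) = 0 ⇔ x^2 + 6*x - 4 = 0.
  x^2 + 6*x - 4 = 0 has no rational roots; quadratic formula: x = (-6 ± √52)/2.
  ⇒ x = -sqrt(13) - 3 ≈ -6.6056, -3 + sqrt(13) ≈ 0.6056

f''(x) = 2*(-4*x^2*(x + 3) + 3*(x + 1)*(x^2 + 4))/(x^2 + 4)^3
Second-derivative test at each critical point:
  f''(-6.6056) = -0.0032 < 0 → local maximum
  f''(0.6056) = 0.3782 > 0 → local minimum

Critical points: x = -sqrt(13) - 3 ≈ -6.6056 (local maximum); x = -3 + sqrt(13) ≈ 0.6056 (local minimum)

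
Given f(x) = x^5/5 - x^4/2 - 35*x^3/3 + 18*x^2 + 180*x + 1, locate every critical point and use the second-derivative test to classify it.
f'(x) = x^4 - 2*x^3 - 35*x^2 + 36*x + 180

Solve f'(x) = 0:
  Factor: x^4 - 2*x^3 - 35*x^2 + 36*x + 180 = (x - 6)*(x - 3)*(x + 2)*(x + 5) = 0.
  ⇒ x = -5, -2, 3, 6

f''(x) = 4*x^3 - 6*x^2 - 70*x + 36
Second-derivative test at each critical point:
  f''(-5) = -264 < 0 → local maximum
  f''(-2) = 120 > 0 → local minimum
  f''(3) = -120 < 0 → local maximum
  f''(6) = 264 > 0 → local minimum

Critical points: x = -5 (local maximum); x = -2 (local minimum); x = 3 (local maximum); x = 6 (local minimum)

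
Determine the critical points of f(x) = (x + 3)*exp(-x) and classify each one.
f'(x) = (-x - 2)*exp(-x)

Solve f'(x) = 0:
  f'(x) = (-x - 2)·exp(-x) and exp(-x) > 0 for every x, so f'(x) = 0 ⇔ -x - 2 = 0.
  -x - 2 = 0.
  ⇒ x = -2

f''(x) = (x + 1)*exp(-x)
Second-derivative test at each critical point:
  f''(-2) = -7.3891 < 0 → local maximum

Critical points: x = -2 (local maximum)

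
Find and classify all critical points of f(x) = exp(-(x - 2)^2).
f'(x) = 2*(2 - x)*exp(-(x - 2)^2)

Solve f'(x) = 0:
  f'(x) = (4 - 2*x)·exp(-(x - 2)^2) and exp(-(x - 2)^2) > 0 for every x, so f'(x) = 0 ⇔ 4 - 2*x = 0.
  Factor: 4 - 2*x = -2*(x - 2) = 0.
  ⇒ x = 2

f''(x) = 2*(2*(x - 2)^2 - 1)*exp(-(x - 2)^2)
Second-derivative test at each critical point:
  f''(2) = -2 < 0 → local maximum

Critical points: x = 2 (local maximum)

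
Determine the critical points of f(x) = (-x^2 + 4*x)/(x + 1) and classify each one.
f'(x) = (-x^2 - 2*x + 4)/(x^2 + 2*x + 1)

Solve f'(x) = 0:
  f'(x) = -(x^2 + 2*x - 4)/(x + 1)^2; the denominator is positive wherever f is defined, so f'(x) = 0 ⇔ -x^2 - 2*x + 4 = 0.
  x^2 + 2*x - 4 = 0 has no rational roots; quadratic formula: x = (-2 ± √20)/2.
  ⇒ x = -sqrt(5) - 1 ≈ -3.2361, -1 + sqrt(5) ≈ 1.2361

f''(x) = -10/(x^3 + 3*x^2 + 3*x + 1)
Second-derivative test at each critical point:
  f''(-3.2361) = 0.8944 > 0 → local minimum
  f''(1.2361) = -0.8944 < 0 → local maximum

Critical points: x = -sqrt(5) - 1 ≈ -3.2361 (local minimum); x = -1 + sqrt(5) ≈ 1.2361 (local maximum)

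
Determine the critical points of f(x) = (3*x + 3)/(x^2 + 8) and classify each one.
f'(x) = 3*(x^2 - 2*x*(x + 1) + 8)/(x^2 + 8)^2

Solve f'(x) = 0:
  f'(x) = -3*(x - 2)*(x + 4)/(x^2 + 8)^2; the denominator is positive wherever f is defined, so f'(x) = 0 ⇔ -3*x^2 - 6*x + 24 = 0.
  Factor: -3*x^2 - 6*x + 24 = -3*(x - 2)*(x + 4) = 0.
  ⇒ x = -4, 2

f''(x) = 6*(4*x^2*(x + 1) - (3*x + 1)*(x^2 + 8))/(x^2 + 8)^3
Second-derivative test at each critical point:
  f''(-4) = 1/32 > 0 → local minimum
  f''(2) = -1/8 < 0 → local maximum

Critical points: x = -4 (local minimum); x = 2 (local maximum)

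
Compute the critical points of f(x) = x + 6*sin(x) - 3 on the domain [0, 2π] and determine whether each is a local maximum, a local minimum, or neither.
f'(x) = 6*cos(x) + 1

Solve f'(x) = 0 on [0, 2π]:
  f'(x) = 0 ⇔ cos(x) = -1/6, i.e. x = ±arccos(-1/6) + 2nπ; keep the solutions lying in [0, 2π].
  ⇒ x = acos(-1/6) ≈ 1.7382, -acos(-1/6) + 2*pi ≈ 4.5449

f''(x) = -6*sin(x)
Second-derivative test at each critical point:
  f''(1.7382) = -5.9161 < 0 → local maximum
  f''(4.5449) = 5.9161 > 0 → local minimum

Critical points: x = acos(-1/6) ≈ 1.7382 (local maximum); x = -acos(-1/6) + 2*pi ≈ 4.5449 (local minimum)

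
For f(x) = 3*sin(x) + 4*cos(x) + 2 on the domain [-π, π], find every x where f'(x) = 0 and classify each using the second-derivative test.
f'(x) = -4*sin(x) + 3*cos(x)

Solve f'(x) = 0 on [-π, π]:
  f'(x) = 0 ⇔ 3*cos(x) = 4*sin(x) ⇔ tan(x) = 3/4, i.e. x = arctan(3/4) + nπ; keep the solutions lying in [-π, π].
  ⇒ x = -pi + atan(3/4) ≈ -2.4981, atan(3/4) ≈ 0.6435

f''(x) = -3*sin(x) - 4*cos(x)
Second-derivative test at each critical point:
  f''(-2.4981) = 5 > 0 → local minimum
  f''(0.6435) = -5 < 0 → local maximum

Critical points: x = -pi + atan(3/4) ≈ -2.4981 (local minimum); x = atan(3/4) ≈ 0.6435 (local maximum)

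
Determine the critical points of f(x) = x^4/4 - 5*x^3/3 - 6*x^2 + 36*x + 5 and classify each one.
f'(x) = x^3 - 5*x^2 - 12*x + 36

Solve f'(x) = 0:
  Factor: x^3 - 5*x^2 - 12*x + 36 = (x - 6)*(x - 2)*(x + 3) = 0.
  ⇒ x = -3, 2, 6

f''(x) = 3*x^2 - 10*x - 12
Second-derivative test at each critical point:
  f''(-3) = 45 > 0 → local minimum
  f''(2) = -20 < 0 → local maximum
  f''(6) = 36 > 0 → local minimum

Critical points: x = -3 (local minimum); x = 2 (local maximum); x = 6 (local minimum)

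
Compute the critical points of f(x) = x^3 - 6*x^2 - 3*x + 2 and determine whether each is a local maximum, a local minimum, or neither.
f'(x) = 3*x^2 - 12*x - 3

Solve f'(x) = 0:
  Factor: 3*x^2 - 12*x - 3 = 3*(x^2 - 4*x - 1); x^2 - 4*x - 1 = 0 has no rational roots; quadratic formula: x = (4 ± √20)/2.
  ⇒ x = 2 - sqrt(5) ≈ -0.2361, 2 + sqrt(5) ≈ 4.2361

f''(x) = 6*x - 12
Second-derivative test at each critical point:
  f''(-0.2361) = -13.4164 < 0 → local maximum
  f''(4.2361) = 13.4164 > 0 → local minimum

Critical points: x = 2 - sqrt(5) ≈ -0.2361 (local maximum); x = 2 + sqrt(5) ≈ 4.2361 (local minimum)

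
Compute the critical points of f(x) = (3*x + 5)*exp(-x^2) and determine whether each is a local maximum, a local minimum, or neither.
f'(x) = (-2*x*(3*x + 5) + 3)*exp(-x^2)

Solve f'(x) = 0:
  f'(x) = (-6*x^2 - 10*x + 3)·exp(-x^2) and exp(-x^2) > 0 for every x, so f'(x) = 0 ⇔ -6*x^2 - 10*x + 3 = 0.
  6*x^2 + 10*x - 3 = 0 has no rational roots; quadratic formula: x = (-10 ± √172)/12.
  ⇒ x = -sqrt(43)/6 - 5/6 ≈ -1.9262, -5/6 + sqrt(43)/6 ≈ 0.2596

f''(x) = 2*(2*x^2*(3*x + 5) - 9*x - 5)*exp(-x^2)
Second-derivative test at each critical point:
  f''(-1.9262) = 0.3209 > 0 → local minimum
  f''(0.2596) = -12.2603 < 0 → local maximum

Critical points: x = -sqrt(43)/6 - 5/6 ≈ -1.9262 (local minimum); x = -5/6 + sqrt(43)/6 ≈ 0.2596 (local maximum)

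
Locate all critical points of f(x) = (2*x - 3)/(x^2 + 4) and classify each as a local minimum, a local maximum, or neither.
f'(x) = 2*(-x^2 + 3*x + 4)/(x^4 + 8*x^2 + 16)

Solve f'(x) = 0:
  f'(x) = -2*(x - 4)*(x + 1)/(x^2 + 4)^2; the denominator is positive wherever f is defined, so f'(x) = 0 ⇔ -2*x^2 + 6*x + 8 = 0.
  Factor: -2*x^2 + 6*x + 8 = -2*(x - 4)*(x + 1) = 0.
  ⇒ x = -1, 4

f''(x) = 2*(4*x^2*(2*x - 3) + 3*(1 - 2*x)*(x^2 + 4))/(x^2 + 4)^3
Second-derivative test at each critical point:
  f''(-1) = 2/5 > 0 → local minimum
  f''(4) = -1/40 < 0 → local maximum

Critical points: x = -1 (local minimum); x = 4 (local maximum)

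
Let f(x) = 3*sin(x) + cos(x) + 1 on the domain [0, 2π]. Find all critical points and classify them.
f'(x) = -sin(x) + 3*cos(x)

Solve f'(x) = 0 on [0, 2π]:
  f'(x) = 0 ⇔ 3*cos(x) = sin(x) ⇔ tan(x) = 3, i.e. x = arctan(3) + nπ; keep the solutions lying in [0, 2π].
  ⇒ x = atan(3) ≈ 1.2490, atan(3) + pi ≈ 4.3906

f''(x) = -3*sin(x) - cos(x)
Second-derivative test at each critical point:
  f''(1.2490) = -3.1623 < 0 → local maximum
  f''(4.3906) = 3.1623 > 0 → local minimum

Critical points: x = atan(3) ≈ 1.2490 (local maximum); x = atan(3) + pi ≈ 4.3906 (local minimum)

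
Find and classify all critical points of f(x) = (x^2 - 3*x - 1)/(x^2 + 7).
f'(x) = (3*x^2 + 16*x - 21)/(x^4 + 14*x^2 + 49)

Solve f'(x) = 0:
  f'(x) = (3*x^2 + 16*x - 21)/(x^2 + 7)^2; the denominator is positive wherever f is defined, so f'(x) = 0 ⇔ 3*x^2 + 16*x - 21 = 0.
  3*x^2 + 16*x - 21 = 0 has no rational roots; quadratic formula: x = (-16 ± √508)/6.
  ⇒ x = -sqrt(127)/3 - 8/3 ≈ -6.4231, -8/3 + sqrt(127)/3 ≈ 1.0898

f''(x) = 2*(-3*x^3 - 24*x^2 + 63*x + 56)/(x^6 + 21*x^4 + 147*x^2 + 343)
Second-derivative test at each critical point:
  f''(-6.4231) = -0.0097 < 0 → local maximum
  f''(1.0898) = 0.3362 > 0 → local minimum

Critical points: x = -sqrt(127)/3 - 8/3 ≈ -6.4231 (local maximum); x = -8/3 + sqrt(127)/3 ≈ 1.0898 (local minimum)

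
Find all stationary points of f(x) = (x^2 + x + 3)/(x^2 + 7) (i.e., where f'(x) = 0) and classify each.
f'(x) = (-x^2 + 8*x + 7)/(x^4 + 14*x^2 + 49)

Solve f'(x) = 0:
  f'(x) = -(x^2 - 8*x - 7)/(x^2 + 7)^2; the denominator is positive wherever f is defined, so f'(x) = 0 ⇔ -x^2 + 8*x + 7 = 0.
  x^2 - 8*x - 7 = 0 has no rational roots; quadratic formula: x = (8 ± √92)/2.
  ⇒ x = 4 - sqrt(23) ≈ -0.7958, 4 + sqrt(23) ≈ 8.7958

f''(x) = 2*(x^3 - 12*x^2 - 21*x + 28)/(x^6 + 21*x^4 + 147*x^2 + 343)
Second-derivative test at each critical point:
  f''(-0.7958) = 0.1646 > 0 → local minimum
  f''(8.7958) = -0.0013 < 0 → local maximum

Critical points: x = 4 - sqrt(23) ≈ -0.7958 (local minimum); x = 4 + sqrt(23) ≈ 8.7958 (local maximum)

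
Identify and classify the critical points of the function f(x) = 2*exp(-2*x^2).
f'(x) = -8*x*exp(-2*x^2)

Solve f'(x) = 0:
  f'(x) = (-8*x)·exp(-2*x^2) and exp(-2*x^2) > 0 for every x, so f'(x) = 0 ⇔ -8*x = 0.
  -8*x = 0.
  ⇒ x = 0

f''(x) = 8*(4*x^2 - 1)*exp(-2*x^2)
Second-derivative test at each critical point:
  f''(0) = -8 < 0 → local maximum

Critical points: x = 0 (local maximum)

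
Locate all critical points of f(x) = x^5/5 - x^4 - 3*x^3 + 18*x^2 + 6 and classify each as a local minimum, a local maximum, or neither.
f'(x) = x*(x^3 - 4*x^2 - 9*x + 36)

Solve f'(x) = 0:
  Factor: x^4 - 4*x^3 - 9*x^2 + 36*x = x*(x - 4)*(x - 3)*(x + 3) = 0.
  ⇒ x = -3, 0, 3, 4

f''(x) = 4*x^3 - 12*x^2 - 18*x + 36
Second-derivative test at each critical point:
  f''(-3) = -126 < 0 → local maximum
  f''(0) = 36 > 0 → local minimum
  f''(3) = -18 < 0 → local maximum
  f''(4) = 28 > 0 → local minimum

Critical points: x = -3 (local maximum); x = 0 (local minimum); x = 3 (local maximum); x = 4 (local minimum)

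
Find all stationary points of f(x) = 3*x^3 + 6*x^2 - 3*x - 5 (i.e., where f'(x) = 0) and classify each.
f'(x) = 9*x^2 + 12*x - 3

Solve f'(x) = 0:
  Factor: 9*x^2 + 12*x - 3 = 3*(3*x^2 + 4*x - 1); 3*x^2 + 4*x - 1 = 0 has no rational roots; quadratic formula: x = (-4 ± √28)/6.
  ⇒ x = -sqrt(7)/3 - 2/3 ≈ -1.5486, -2/3 + sqrt(7)/3 ≈ 0.2153

f''(x) = 18*x + 12
Second-derivative test at each critical point:
  f''(-1.5486) = -15.8745 < 0 → local maximum
  f''(0.2153) = 15.8745 > 0 → local minimum

Critical points: x = -sqrt(7)/3 - 2/3 ≈ -1.5486 (local maximum); x = -2/3 + sqrt(7)/3 ≈ 0.2153 (local minimum)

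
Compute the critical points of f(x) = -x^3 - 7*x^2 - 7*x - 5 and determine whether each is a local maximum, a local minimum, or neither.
f'(x) = -3*x^2 - 14*x - 7

Solve f'(x) = 0:
  3*x^2 + 14*x + 7 = 0 has no rational roots; quadratic formula: x = (-14 ± √112)/6.
  ⇒ x = -7/3 - 2*sqrt(7)/3 ≈ -4.0972, -7/3 + 2*sqrt(7)/3 ≈ -0.5695

f''(x) = -6*x - 14
Second-derivative test at each critical point:
  f''(-4.0972) = 10.5830 > 0 → local minimum
  f''(-0.5695) = -10.5830 < 0 → local maximum

Critical points: x = -7/3 - 2*sqrt(7)/3 ≈ -4.0972 (local minimum); x = -7/3 + 2*sqrt(7)/3 ≈ -0.5695 (local maximum)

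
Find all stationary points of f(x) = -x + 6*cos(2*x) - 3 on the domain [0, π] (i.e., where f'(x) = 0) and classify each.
f'(x) = -12*sin(2*x) - 1

Solve f'(x) = 0 on [0, π]:
  f'(x) = 0 ⇔ sin(2*x) = -1/12, i.e. 2*x = arcsin(-1/12) + 2nπ or 2*x = π − arcsin(-1/12) + 2nπ; keep the solutions lying in [0, π].
  ⇒ x = asin(1/12)/2 + pi/2 ≈ 1.6125, pi - asin(1/12)/2 ≈ 3.0999

f''(x) = -24*cos(2*x)
Second-derivative test at each critical point:
  f''(1.6125) = 23.9165 > 0 → local minimum
  f''(3.0999) = -23.9165 < 0 → local maximum

Critical points: x = asin(1/12)/2 + pi/2 ≈ 1.6125 (local minimum); x = pi - asin(1/12)/2 ≈ 3.0999 (local maximum)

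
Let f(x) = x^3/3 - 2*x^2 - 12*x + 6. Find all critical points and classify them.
f'(x) = x^2 - 4*x - 12

Solve f'(x) = 0:
  Factor: x^2 - 4*x - 12 = (x - 6)*(x + 2) = 0.
  ⇒ x = -2, 6

f''(x) = 2*x - 4
Second-derivative test at each critical point:
  f''(-2) = -8 < 0 → local maximum
  f''(6) = 8 > 0 → local minimum

Critical points: x = -2 (local maximum); x = 6 (local minimum)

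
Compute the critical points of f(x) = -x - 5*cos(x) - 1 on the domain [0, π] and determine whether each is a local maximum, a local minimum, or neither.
f'(x) = 5*sin(x) - 1

Solve f'(x) = 0 on [0, π]:
  f'(x) = 0 ⇔ sin(x) = 1/5, i.e. x = arcsin(1/5) + 2nπ or x = π − arcsin(1/5) + 2nπ; keep the solutions lying in [0, π].
  ⇒ x = asin(1/5) ≈ 0.2014, pi - asin(1/5) ≈ 2.9402

f''(x) = 5*cos(x)
Second-derivative test at each critical point:
  f''(0.2014) = 4.8990 > 0 → local minimum
  f''(2.9402) = -4.8990 < 0 → local maximum

Critical points: x = asin(1/5) ≈ 0.2014 (local minimum); x = pi - asin(1/5) ≈ 2.9402 (local maximum)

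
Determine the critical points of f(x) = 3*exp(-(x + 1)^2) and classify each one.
f'(x) = 6*(-x - 1)*exp(-(x + 1)^2)

Solve f'(x) = 0:
  f'(x) = (-6*x - 6)·exp(-(x + 1)^2) and exp(-(x + 1)^2) > 0 for every x, so f'(x) = 0 ⇔ -6*x - 6 = 0.
  Factor: -6*x - 6 = -6*(x + 1) = 0.
  ⇒ x = -1

f''(x) = 6*(2*(x + 1)^2 - 1)*exp(-(x + 1)^2)
Second-derivative test at each critical point:
  f''(-1) = -6 < 0 → local maximum

Critical points: x = -1 (local maximum)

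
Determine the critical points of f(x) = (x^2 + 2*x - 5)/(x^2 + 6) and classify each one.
f'(x) = 2*(-x^2 + 11*x + 6)/(x^4 + 12*x^2 + 36)

Solve f'(x) = 0:
  f'(x) = -2*(x^2 - 11*x - 6)/(x^2 + 6)^2; the denominator is positive wherever f is defined, so f'(x) = 0 ⇔ -2*x^2 + 22*x + 12 = 0.
  Factor: -2*x^2 + 22*x + 12 = -2*(x^2 - 11*x - 6); x^2 - 11*x - 6 = 0 has no rational roots; quadratic formula: x = (11 ± √145)/2.
  ⇒ x = 11/2 - sqrt(145)/2 ≈ -0.5208, 11/2 + sqrt(145)/2 ≈ 11.5208

f''(x) = 2*(2*x^3 - 33*x^2 - 36*x + 66)/(x^6 + 18*x^4 + 108*x^2 + 216)
Second-derivative test at each critical point:
  f''(-0.5208) = 0.6124 > 0 → local minimum
  f''(11.5208) = -0.0013 < 0 → local maximum

Critical points: x = 11/2 - sqrt(145)/2 ≈ -0.5208 (local minimum); x = 11/2 + sqrt(145)/2 ≈ 11.5208 (local maximum)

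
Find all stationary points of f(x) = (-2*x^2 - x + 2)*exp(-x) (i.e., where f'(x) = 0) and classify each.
f'(x) = (2*x^2 - 3*x - 3)*exp(-x)

Solve f'(x) = 0:
  f'(x) = (2*x^2 - 3*x - 3)·exp(-x) and exp(-x) > 0 for every x, so f'(x) = 0 ⇔ 2*x^2 - 3*x - 3 = 0.
  2*x^2 - 3*x - 3 = 0 has no rational roots; quadratic formula: x = (3 ± √33)/4.
  ⇒ x = 3/4 - sqrt(33)/4 ≈ -0.6861, 3/4 + sqrt(33)/4 ≈ 2.1861

f''(x) = x*(7 - 2*x)*exp(-x)
Second-derivative test at each critical point:
  f''(-0.6861) = -11.4089 < 0 → local maximum
  f''(2.1861) = 0.6454 > 0 → local minimum

Critical points: x = 3/4 - sqrt(33)/4 ≈ -0.6861 (local maximum); x = 3/4 + sqrt(33)/4 ≈ 2.1861 (local minimum)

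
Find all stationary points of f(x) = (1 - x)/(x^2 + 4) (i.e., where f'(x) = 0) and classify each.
f'(x) = (-x^2 + 2*x*(x - 1) - 4)/(x^2 + 4)^2

Solve f'(x) = 0:
  f'(x) = (x^2 - 2*x - 4)/(x^2 + 4)^2; the denominator is positive wherever f is defined, so f'(x) = 0 ⇔ x^2 - 2*x - 4 = 0.
  x^2 - 2*x - 4 = 0 has no rational roots; quadratic formula: x = (2 ± √20)/2.
  ⇒ x = 1 - sqrt(5) ≈ -1.2361, 1 + sqrt(5) ≈ 3.2361

f''(x) = 2*(4*x^2*(1 - x) + (3*x - 1)*(x^2 + 4))/(x^2 + 4)^3
Second-derivative test at each critical point:
  f''(-1.2361) = -0.1464 < 0 → local maximum
  f''(3.2361) = 0.0214 > 0 → local minimum

Critical points: x = 1 - sqrt(5) ≈ -1.2361 (local maximum); x = 1 + sqrt(5) ≈ 3.2361 (local minimum)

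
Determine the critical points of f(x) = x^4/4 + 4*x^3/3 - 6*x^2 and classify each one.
f'(x) = x*(x^2 + 4*x - 12)

Solve f'(x) = 0:
  Factor: x^3 + 4*x^2 - 12*x = x*(x - 2)*(x + 6) = 0.
  ⇒ x = -6, 0, 2

f''(x) = 3*x^2 + 8*x - 12
Second-derivative test at each critical point:
  f''(-6) = 48 > 0 → local minimum
  f''(0) = -12 < 0 → local maximum
  f''(2) = 16 > 0 → local minimum

Critical points: x = -6 (local minimum); x = 0 (local maximum); x = 2 (local minimum)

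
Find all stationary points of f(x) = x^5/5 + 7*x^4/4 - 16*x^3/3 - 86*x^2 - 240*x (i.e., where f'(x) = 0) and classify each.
f'(x) = x^4 + 7*x^3 - 16*x^2 - 172*x - 240

Solve f'(x) = 0:
  Factor: x^4 + 7*x^3 - 16*x^2 - 172*x - 240 = (x - 5)*(x + 2)*(x + 4)*(x + 6) = 0.
  ⇒ x = -6, -4, -2, 5

f''(x) = 4*x^3 + 21*x^2 - 32*x - 172
Second-derivative test at each critical point:
  f''(-6) = -88 < 0 → local maximum
  f''(-4) = 36 > 0 → local minimum
  f''(-2) = -56 < 0 → local maximum
  f''(5) = 693 > 0 → local minimum

Critical points: x = -6 (local maximum); x = -4 (local minimum); x = -2 (local maximum); x = 5 (local minimum)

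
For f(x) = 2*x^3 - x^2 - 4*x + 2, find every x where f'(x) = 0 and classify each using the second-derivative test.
f'(x) = 6*x^2 - 2*x - 4

Solve f'(x) = 0:
  Factor: 6*x^2 - 2*x - 4 = 2*(x - 1)*(3*x + 2) = 0.
  ⇒ x = -2/3, 1

f''(x) = 12*x - 2
Second-derivative test at each critical point:
  f''(-2/3) = -10 < 0 → local maximum
  f''(1) = 10 > 0 → local minimum

Critical points: x = -2/3 (local maximum); x = 1 (local minimum)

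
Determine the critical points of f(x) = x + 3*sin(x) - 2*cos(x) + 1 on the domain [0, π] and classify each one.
f'(x) = 2*sin(x) + 3*cos(x) + 1

Solve f'(x) = 0 on [0, π]:
  f'(x) = 0 ⇔ 2*sin(x) + 3*cos(x) = -1. Write the left side as R·cos(x + φ) with R = √(3² + (-2)²) = sqrt(13), cos φ = 3*sqrt(13)/13, sin φ = -2*sqrt(13)/13; then cos(x + φ) = -sqrt(13)/13. Solve for x and keep the solutions lying in [0, π].
  ⇒ x = atan((-2 + 6*sqrt(3))/(-4*sqrt(3) - 3)) + pi ≈ 2.4398

f''(x) = -3*sin(x) + 2*cos(x)
Second-derivative test at each critical point:
  f''(2.4398) = -3.4641 < 0 → local maximum

Critical points: x = atan((-2 + 6*sqrt(3))/(-4*sqrt(3) - 3)) + pi ≈ 2.4398 (local maximum)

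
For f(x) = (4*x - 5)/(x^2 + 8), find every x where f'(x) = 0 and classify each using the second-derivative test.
f'(x) = 2*(-2*x^2 + 5*x + 16)/(x^4 + 16*x^2 + 64)

Solve f'(x) = 0:
  f'(x) = -2*(2*x^2 - 5*x - 16)/(x^2 + 8)^2; the denominator is positive wherever f is defined, so f'(x) = 0 ⇔ -4*x^2 + 10*x + 32 = 0.
  Factor: -4*x^2 + 10*x + 32 = -2*(2*x^2 - 5*x - 16); 2*x^2 - 5*x - 16 = 0 has no rational roots; quadratic formula: x = (5 ± √153)/4.
  ⇒ x = 5/4 - 3*sqrt(17)/4 ≈ -1.8423, 5/4 + 3*sqrt(17)/4 ≈ 4.3423

f''(x) = 2*(4*x^2*(4*x - 5) + (5 - 12*x)*(x^2 + 8))/(x^2 + 8)^3
Second-derivative test at each critical point:
  f''(-1.8423) = 0.1906 > 0 → local minimum
  f''(4.3423) = -0.0343 < 0 → local maximum

Critical points: x = 5/4 - 3*sqrt(17)/4 ≈ -1.8423 (local minimum); x = 5/4 + 3*sqrt(17)/4 ≈ 4.3423 (local maximum)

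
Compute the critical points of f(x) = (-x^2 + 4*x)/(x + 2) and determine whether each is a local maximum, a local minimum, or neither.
f'(x) = (-x^2 - 4*x + 8)/(x^2 + 4*x + 4)

Solve f'(x) = 0:
  f'(x) = -(x^2 + 4*x - 8)/(x + 2)^2; the denominator is positive wherever f is defined, so f'(x) = 0 ⇔ -x^2 - 4*x + 8 = 0.
  x^2 + 4*x - 8 = 0 has no rational roots; quadratic formula: x = (-4 ± √48)/2.
  ⇒ x = -2*sqrt(3) - 2 ≈ -5.4641, -2 + 2*sqrt(3) ≈ 1.4641

f''(x) = -24/(x^3 + 6*x^2 + 12*x + 8)
Second-derivative test at each critical point:
  f''(-5.4641) = 0.5774 > 0 → local minimum
  f''(1.4641) = -0.5774 < 0 → local maximum

Critical points: x = -2*sqrt(3) - 2 ≈ -5.4641 (local minimum); x = -2 + 2*sqrt(3) ≈ 1.4641 (local maximum)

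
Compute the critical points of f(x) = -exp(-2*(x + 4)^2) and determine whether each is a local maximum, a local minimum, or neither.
f'(x) = 4*(x + 4)*exp(-2*(x + 4)^2)

Solve f'(x) = 0:
  f'(x) = (4*x + 16)·exp(-2*(x + 4)^2) and exp(-2*(x + 4)^2) > 0 for every x, so f'(x) = 0 ⇔ 4*x + 16 = 0.
  Factor: 4*x + 16 = 4*(x + 4) = 0.
  ⇒ x = -4

f''(x) = 4*(1 - 4*(x + 4)^2)*exp(-2*(x + 4)^2)
Second-derivative test at each critical point:
  f''(-4) = 4 > 0 → local minimum

Critical points: x = -4 (local minimum)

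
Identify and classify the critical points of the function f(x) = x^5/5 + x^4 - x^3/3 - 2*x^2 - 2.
f'(x) = x*(x^3 + 4*x^2 - x - 4)

Solve f'(x) = 0:
  Factor: x^4 + 4*x^3 - x^2 - 4*x = x*(x - 1)*(x + 1)*(x + 4) = 0.
  ⇒ x = -4, -1, 0, 1

f''(x) = 4*x^3 + 12*x^2 - 2*x - 4
Second-derivative test at each critical point:
  f''(-4) = -60 < 0 → local maximum
  f''(-1) = 6 > 0 → local minimum
  f''(0) = -4 < 0 → local maximum
  f''(1) = 10 > 0 → local minimum

Critical points: x = -4 (local maximum); x = -1 (local minimum); x = 0 (local maximum); x = 1 (local minimum)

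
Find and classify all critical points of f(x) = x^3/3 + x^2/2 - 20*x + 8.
f'(x) = x^2 + x - 20

Solve f'(x) = 0:
  Factor: x^2 + x - 20 = (x - 4)*(x + 5) = 0.
  ⇒ x = -5, 4

f''(x) = 2*x + 1
Second-derivative test at each critical point:
  f''(-5) = -9 < 0 → local maximum
  f''(4) = 9 > 0 → local minimum

Critical points: x = -5 (local maximum); x = 4 (local minimum)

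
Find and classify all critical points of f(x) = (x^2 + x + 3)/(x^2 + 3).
f'(x) = (3 - x^2)/(x^4 + 6*x^2 + 9)

Solve f'(x) = 0:
  f'(x) = -(x^2 - 3)/(x^2 + 3)^2; the denominator is positive wherever f is defined, so f'(x) = 0 ⇔ 3 - x^2 = 0.
  x^2 - 3 = 0 has no rational roots; quadratic formula: x = (0 ± √12)/2.
  ⇒ x = -sqrt(3) ≈ -1.7321, sqrt(3) ≈ 1.7321

f''(x) = 2*x*(x^2 - 9)/(x^6 + 9*x^4 + 27*x^2 + 27)
Second-derivative test at each critical point:
  f''(-1.7321) = 0.0962 > 0 → local minimum
  f''(1.7321) = -0.0962 < 0 → local maximum

Critical points: x = -sqrt(3) ≈ -1.7321 (local minimum); x = sqrt(3) ≈ 1.7321 (local maximum)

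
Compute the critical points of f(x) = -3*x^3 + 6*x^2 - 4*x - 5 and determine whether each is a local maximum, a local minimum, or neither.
f'(x) = -9*x^2 + 12*x - 4

Solve f'(x) = 0:
  Factor: -9*x^2 + 12*x - 4 = -(3*x - 2)^2 = 0.
  ⇒ x = 2/3

f''(x) = 12 - 18*x
Second-derivative test at each critical point:
  f''(2/3) = 0, so the second-derivative test is inconclusive; use the first-derivative test: f'(5/12) = -0.5625, f'(11/12) = -0.5625 — f' is negative on both sides (no sign change) → neither a local maximum nor a local minimum

Critical points: x = 2/3 (neither)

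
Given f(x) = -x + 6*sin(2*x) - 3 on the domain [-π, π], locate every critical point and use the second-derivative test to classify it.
f'(x) = 12*cos(2*x) - 1

Solve f'(x) = 0 on [-π, π]:
  f'(x) = 0 ⇔ cos(2*x) = 1/12, i.e. 2*x = ±arccos(1/12) + 2nπ; keep the solutions lying in [-π, π].
  ⇒ x = -pi + acos(1/12)/2 ≈ -2.3979, -acos(1/12)/2 ≈ -0.7437, acos(1/12)/2 ≈ 0.7437, pi - acos(1/12)/2 ≈ 2.3979

f''(x) = -24*sin(2*x)
Second-derivative test at each critical point:
  f''(-2.3979) = -23.9165 < 0 → local maximum
  f''(-0.7437) = 23.9165 > 0 → local minimum
  f''(0.7437) = -23.9165 < 0 → local maximum
  f''(2.3979) = 23.9165 > 0 → local minimum

Critical points: x = -pi + acos(1/12)/2 ≈ -2.3979 (local maximum); x = -acos(1/12)/2 ≈ -0.7437 (local minimum); x = acos(1/12)/2 ≈ 0.7437 (local maximum); x = pi - acos(1/12)/2 ≈ 2.3979 (local minimum)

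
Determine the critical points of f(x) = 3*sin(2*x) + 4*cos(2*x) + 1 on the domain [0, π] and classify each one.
f'(x) = -8*sin(2*x) + 6*cos(2*x)

Solve f'(x) = 0 on [0, π]:
  f'(x) = 0 ⇔ 3*cos(2*x) = 4*sin(2*x) ⇔ tan(2*x) = 3/4, i.e. 2*x = arctan(3/4) + nπ; keep the solutions lying in [0, π].
  ⇒ x = atan(3/4)/2 ≈ 0.3218, atan(3/4)/2 + pi/2 ≈ 1.8925

f''(x) = -12*sin(2*x) - 16*cos(2*x)
Second-derivative test at each critical point:
  f''(0.3218) = -20 < 0 → local maximum
  f''(1.8925) = 20 > 0 → local minimum

Critical points: x = atan(3/4)/2 ≈ 0.3218 (local maximum); x = atan(3/4)/2 + pi/2 ≈ 1.8925 (local minimum)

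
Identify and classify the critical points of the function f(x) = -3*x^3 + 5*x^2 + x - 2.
f'(x) = -9*x^2 + 10*x + 1

Solve f'(x) = 0:
  9*x^2 - 10*x - 1 = 0 has no rational roots; quadratic formula: x = (10 ± √136)/18.
  ⇒ x = 5/9 - sqrt(34)/9 ≈ -0.0923, 5/9 + sqrt(34)/9 ≈ 1.2034

f''(x) = 10 - 18*x
Second-derivative test at each critical point:
  f''(-0.0923) = 11.6619 > 0 → local minimum
  f''(1.2034) = -11.6619 < 0 → local maximum

Critical points: x = 5/9 - sqrt(34)/9 ≈ -0.0923 (local minimum); x = 5/9 + sqrt(34)/9 ≈ 1.2034 (local maximum)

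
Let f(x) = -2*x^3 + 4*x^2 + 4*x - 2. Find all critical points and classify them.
f'(x) = -6*x^2 + 8*x + 4

Solve f'(x) = 0:
  Factor: -6*x^2 + 8*x + 4 = -2*(3*x^2 - 4*x - 2); 3*x^2 - 4*x - 2 = 0 has no rational roots; quadratic formula: x = (4 ± √40)/6.
  ⇒ x = 2/3 - sqrt(10)/3 ≈ -0.3874, 2/3 + sqrt(10)/3 ≈ 1.7208

f''(x) = 8 - 12*x
Second-derivative test at each critical point:
  f''(-0.3874) = 12.6491 > 0 → local minimum
  f''(1.7208) = -12.6491 < 0 → local maximum

Critical points: x = 2/3 - sqrt(10)/3 ≈ -0.3874 (local minimum); x = 2/3 + sqrt(10)/3 ≈ 1.7208 (local maximum)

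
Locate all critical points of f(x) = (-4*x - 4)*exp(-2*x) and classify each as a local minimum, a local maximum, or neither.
f'(x) = 4*(2*x + 1)*exp(-2*x)

Solve f'(x) = 0:
  f'(x) = (8*x + 4)·exp(-2*x) and exp(-2*x) > 0 for every x, so f'(x) = 0 ⇔ 8*x + 4 = 0.
  Factor: 8*x + 4 = 4*(2*x + 1) = 0.
  ⇒ x = -1/2

f''(x) = -16*x*exp(-2*x)
Second-derivative test at each critical point:
  f''(-1/2) = 21.7463 > 0 → local minimum

Critical points: x = -1/2 (local minimum)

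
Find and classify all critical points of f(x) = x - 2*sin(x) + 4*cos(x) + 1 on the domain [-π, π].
f'(x) = -4*sin(x) - 2*cos(x) + 1

Solve f'(x) = 0 on [-π, π]:
  f'(x) = 0 ⇔ -4*sin(x) - 2*cos(x) = -1. Write the left side as R·cos(x + φ) with R = √((-2)² + 4²) = 2*sqrt(5), cos φ = -sqrt(5)/5, sin φ = 2*sqrt(5)/5; then cos(x + φ) = -sqrt(5)/10. Solve for x and keep the solutions lying in [-π, π].
  ⇒ x = atan((2 - sqrt(19))/(1 + 2*sqrt(19))) ≈ -0.2381, atan((2 + sqrt(19))/(1 - 2*sqrt(19))) + pi ≈ 2.4524

f''(x) = 2*sin(x) - 4*cos(x)
Second-derivative test at each critical point:
  f''(-0.2381) = -4.3589 < 0 → local maximum
  f''(2.4524) = 4.3589 > 0 → local minimum

Critical points: x = atan((2 - sqrt(19))/(1 + 2*sqrt(19))) ≈ -0.2381 (local maximum); x = atan((2 + sqrt(19))/(1 - 2*sqrt(19))) + pi ≈ 2.4524 (local minimum)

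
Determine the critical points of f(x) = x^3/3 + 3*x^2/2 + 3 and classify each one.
f'(x) = x*(x + 3)

Solve f'(x) = 0:
  Factor: x^2 + 3*x = x*(x + 3) = 0.
  ⇒ x = -3, 0

f''(x) = 2*x + 3
Second-derivative test at each critical point:
  f''(-3) = -3 < 0 → local maximum
  f''(0) = 3 > 0 → local minimum

Critical points: x = -3 (local maximum); x = 0 (local minimum)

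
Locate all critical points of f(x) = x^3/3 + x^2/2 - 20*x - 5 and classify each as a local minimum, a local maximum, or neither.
f'(x) = x^2 + x - 20

Solve f'(x) = 0:
  Factor: x^2 + x - 20 = (x - 4)*(x + 5) = 0.
  ⇒ x = -5, 4

f''(x) = 2*x + 1
Second-derivative test at each critical point:
  f''(-5) = -9 < 0 → local maximum
  f''(4) = 9 > 0 → local minimum

Critical points: x = -5 (local maximum); x = 4 (local minimum)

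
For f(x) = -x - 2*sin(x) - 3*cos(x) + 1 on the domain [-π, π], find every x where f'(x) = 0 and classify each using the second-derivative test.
f'(x) = 3*sin(x) - 2*cos(x) - 1

Solve f'(x) = 0 on [-π, π]:
  f'(x) = 0 ⇔ 3*sin(x) - 2*cos(x) = 1. Write the left side as R·cos(x + φ) with R = √((-2)² + (-3)²) = sqrt(13), cos φ = -2*sqrt(13)/13, sin φ = -3*sqrt(13)/13; then cos(x + φ) = sqrt(13)/13. Solve for x and keep the solutions lying in [-π, π].
  ⇒ x = -pi + atan((3 - 4*sqrt(3))/(-6*sqrt(3) - 2)) ≈ -2.8346, atan((3 + 4*sqrt(3))/(-2 + 6*sqrt(3))) ≈ 0.8690

f''(x) = 2*sin(x) + 3*cos(x)
Second-derivative test at each critical point:
  f''(-2.8346) = -3.4641 < 0 → local maximum
  f''(0.8690) = 3.4641 > 0 → local minimum

Critical points: x = -pi + atan((3 - 4*sqrt(3))/(-6*sqrt(3) - 2)) ≈ -2.8346 (local maximum); x = atan((3 + 4*sqrt(3))/(-2 + 6*sqrt(3))) ≈ 0.8690 (local minimum)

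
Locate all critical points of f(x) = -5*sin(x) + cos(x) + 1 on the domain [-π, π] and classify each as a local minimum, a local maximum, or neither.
f'(x) = -sin(x) - 5*cos(x)

Solve f'(x) = 0 on [-π, π]:
  f'(x) = 0 ⇔ -5*cos(x) = sin(x) ⇔ tan(x) = -5, i.e. x = arctan(-5) + nπ; keep the solutions lying in [-π, π].
  ⇒ x = -atan(5) ≈ -1.3734, pi - atan(5) ≈ 1.7682

f''(x) = 5*sin(x) - cos(x)
Second-derivative test at each critical point:
  f''(-1.3734) = -5.0990 < 0 → local maximum
  f''(1.7682) = 5.0990 > 0 → local minimum

Critical points: x = -atan(5) ≈ -1.3734 (local maximum); x = pi - atan(5) ≈ 1.7682 (local minimum)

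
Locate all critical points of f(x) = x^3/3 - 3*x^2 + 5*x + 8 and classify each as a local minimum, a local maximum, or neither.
f'(x) = x^2 - 6*x + 5

Solve f'(x) = 0:
  Factor: x^2 - 6*x + 5 = (x - 5)*(x - 1) = 0.
  ⇒ x = 1, 5

f''(x) = 2*x - 6
Second-derivative test at each critical point:
  f''(1) = -4 < 0 → local maximum
  f''(5) = 4 > 0 → local minimum

Critical points: x = 1 (local maximum); x = 5 (local minimum)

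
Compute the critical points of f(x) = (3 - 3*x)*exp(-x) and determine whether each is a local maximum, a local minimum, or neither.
f'(x) = 3*(x - 2)*exp(-x)

Solve f'(x) = 0:
  f'(x) = (3*x - 6)·exp(-x) and exp(-x) > 0 for every x, so f'(x) = 0 ⇔ 3*x - 6 = 0.
  Factor: 3*x - 6 = 3*(x - 2) = 0.
  ⇒ x = 2

f''(x) = 3*(3 - x)*exp(-x)
Second-derivative test at each critical point:
  f''(2) = 0.4060 > 0 → local minimum

Critical points: x = 2 (local minimum)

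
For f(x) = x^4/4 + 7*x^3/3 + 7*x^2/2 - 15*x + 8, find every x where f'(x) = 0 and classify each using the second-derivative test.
f'(x) = x^3 + 7*x^2 + 7*x - 15

Solve f'(x) = 0:
  Factor: x^3 + 7*x^2 + 7*x - 15 = (x - 1)*(x + 3)*(x + 5) = 0.
  ⇒ x = -5, -3, 1

f''(x) = 3*x^2 + 14*x + 7
Second-derivative test at each critical point:
  f''(-5) = 12 > 0 → local minimum
  f''(-3) = -8 < 0 → local maximum
  f''(1) = 24 > 0 → local minimum

Critical points: x = -5 (local minimum); x = -3 (local maximum); x = 1 (local minimum)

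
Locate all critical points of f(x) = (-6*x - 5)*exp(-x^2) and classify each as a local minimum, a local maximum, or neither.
f'(x) = 2*(x*(6*x + 5) - 3)*exp(-x^2)

Solve f'(x) = 0:
  f'(x) = (12*x^2 + 10*x - 6)·exp(-x^2) and exp(-x^2) > 0 for every x, so f'(x) = 0 ⇔ 12*x^2 + 10*x - 6 = 0.
  Factor: 12*x^2 + 10*x - 6 = 2*(6*x^2 + 5*x - 3); 6*x^2 + 5*x - 3 = 0 has no rational roots; quadratic formula: x = (-5 ± √97)/12.
  ⇒ x = -sqrt(97)/12 - 5/12 ≈ -1.2374, -5/12 + sqrt(97)/12 ≈ 0.4041

f''(x) = 2*(-12*x^3 - 10*x^2 + 18*x + 5)*exp(-x^2)
Second-derivative test at each critical point:
  f''(-1.2374) = -4.2603 < 0 → local maximum
  f''(0.4041) = 16.7304 > 0 → local minimum

Critical points: x = -sqrt(97)/12 - 5/12 ≈ -1.2374 (local maximum); x = -5/12 + sqrt(97)/12 ≈ 0.4041 (local minimum)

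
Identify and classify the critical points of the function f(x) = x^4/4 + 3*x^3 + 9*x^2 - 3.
f'(x) = x*(x^2 + 9*x + 18)

Solve f'(x) = 0:
  Factor: x^3 + 9*x^2 + 18*x = x*(x + 3)*(x + 6) = 0.
  ⇒ x = -6, -3, 0

f''(x) = 3*x^2 + 18*x + 18
Second-derivative test at each critical point:
  f''(-6) = 18 > 0 → local minimum
  f''(-3) = -9 < 0 → local maximum
  f''(0) = 18 > 0 → local minimum

Critical points: x = -6 (local minimum); x = -3 (local maximum); x = 0 (local minimum)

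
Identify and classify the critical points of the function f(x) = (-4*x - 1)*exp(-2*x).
f'(x) = 2*(4*x - 1)*exp(-2*x)

Solve f'(x) = 0:
  f'(x) = (8*x - 2)·exp(-2*x) and exp(-2*x) > 0 for every x, so f'(x) = 0 ⇔ 8*x - 2 = 0.
  Factor: 8*x - 2 = 2*(4*x - 1) = 0.
  ⇒ x = 1/4

f''(x) = 4*(3 - 4*x)*exp(-2*x)
Second-derivative test at each critical point:
  f''(1/4) = 4.8522 > 0 → local minimum

Critical points: x = 1/4 (local minimum)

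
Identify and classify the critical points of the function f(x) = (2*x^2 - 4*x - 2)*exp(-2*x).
f'(x) = 4*x*(3 - x)*exp(-2*x)

Solve f'(x) = 0:
  f'(x) = (-4*x^2 + 12*x)·exp(-2*x) and exp(-2*x) > 0 for every x, so f'(x) = 0 ⇔ -4*x^2 + 12*x = 0.
  Factor: -4*x^2 + 12*x = -4*x*(x - 3) = 0.
  ⇒ x = 0, 3

f''(x) = 4*(2*x^2 - 8*x + 3)*exp(-2*x)
Second-derivative test at each critical point:
  f''(0) = 12 > 0 → local minimum
  f''(3) = -0.0297 < 0 → local maximum

Critical points: x = 0 (local minimum); x = 3 (local maximum)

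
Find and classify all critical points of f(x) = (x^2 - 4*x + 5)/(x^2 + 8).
f'(x) = 2*(2*x^2 + 3*x - 16)/(x^4 + 16*x^2 + 64)

Solve f'(x) = 0:
  f'(x) = 2*(2*x^2 + 3*x - 16)/(x^2 + 8)^2; the denominator is positive wherever f is defined, so f'(x) = 0 ⇔ 4*x^2 + 6*x - 32 = 0.
  Factor: 4*x^2 + 6*x - 32 = 2*(2*x^2 + 3*x - 16); 2*x^2 + 3*x - 16 = 0 has no rational roots; quadratic formula: x = (-3 ± √137)/4.
  ⇒ x = -sqrt(137)/4 - 3/4 ≈ -3.6762, -3/4 + sqrt(137)/4 ≈ 2.1762

f''(x) = 2*(-4*x^3 - 9*x^2 + 96*x + 24)/(x^6 + 24*x^4 + 192*x^2 + 512)
Second-derivative test at each critical point:
  f''(-3.6762) = -0.0506 < 0 → local maximum
  f''(2.1762) = 0.1443 > 0 → local minimum

Critical points: x = -sqrt(137)/4 - 3/4 ≈ -3.6762 (local maximum); x = -3/4 + sqrt(137)/4 ≈ 2.1762 (local minimum)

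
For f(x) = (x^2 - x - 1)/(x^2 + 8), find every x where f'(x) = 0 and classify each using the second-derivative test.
f'(x) = (x^2 + 18*x - 8)/(x^4 + 16*x^2 + 64)

Solve f'(x) = 0:
  f'(x) = (x^2 + 18*x - 8)/(x^2 + 8)^2; the denominator is positive wherever f is defined, so f'(x) = 0 ⇔ x^2 + 18*x - 8 = 0.
  x^2 + 18*x - 8 = 0 has no rational roots; quadratic formula: x = (-18 ± √356)/2.
  ⇒ x = -sqrt(89) - 9 ≈ -18.4340, -9 + sqrt(89) ≈ 0.4340

f''(x) = 2*(-x^3 - 27*x^2 + 24*x + 72)/(x^6 + 24*x^4 + 192*x^2 + 512)
Second-derivative test at each critical point:
  f''(-18.4340) = -1.560e-04 < 0 → local maximum
  f''(0.4340) = 0.2814 > 0 → local minimum

Critical points: x = -sqrt(89) - 9 ≈ -18.4340 (local maximum); x = -9 + sqrt(89) ≈ 0.4340 (local minimum)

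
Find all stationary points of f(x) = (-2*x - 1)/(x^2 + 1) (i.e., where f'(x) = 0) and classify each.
f'(x) = 2*(x^2 + x - 1)/(x^4 + 2*x^2 + 1)

Solve f'(x) = 0:
  f'(x) = 2*(x^2 + x - 1)/(x^2 + 1)^2; the denominator is positive wherever f is defined, so f'(x) = 0 ⇔ 2*x^2 + 2*x - 2 = 0.
  Factor: 2*x^2 + 2*x - 2 = 2*(x^2 + x - 1); x^2 + x - 1 = 0 has no rational roots; quadratic formula: x = (-1 ± √5)/2.
  ⇒ x = -sqrt(5)/2 - 1/2 ≈ -1.6180, -1/2 + sqrt(5)/2 ≈ 0.6180

f''(x) = 2*(-4*x^2*(2*x + 1) + (6*x + 1)*(x^2 + 1))/(x^2 + 1)^3
Second-derivative test at each critical point:
  f''(-1.6180) = -0.3416 < 0 → local maximum
  f''(0.6180) = 2.3416 > 0 → local minimum

Critical points: x = -sqrt(5)/2 - 1/2 ≈ -1.6180 (local maximum); x = -1/2 + sqrt(5)/2 ≈ 0.6180 (local minimum)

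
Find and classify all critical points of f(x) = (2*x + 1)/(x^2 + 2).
f'(x) = 2*(-x^2 - x + 2)/(x^4 + 4*x^2 + 4)

Solve f'(x) = 0:
  f'(x) = -2*(x - 1)*(x + 2)/(x^2 + 2)^2; the denominator is positive wherever f is defined, so f'(x) = 0 ⇔ -2*x^2 - 2*x + 4 = 0.
  Factor: -2*x^2 - 2*x + 4 = -2*(x - 1)*(x + 2) = 0.
  ⇒ x = -2, 1

f''(x) = 2*(4*x^2*(2*x + 1) - (6*x + 1)*(x^2 + 2))/(x^2 + 2)^3
Second-derivative test at each critical point:
  f''(-2) = 1/6 > 0 → local minimum
  f''(1) = -2/3 < 0 → local maximum

Critical points: x = -2 (local minimum); x = 1 (local maximum)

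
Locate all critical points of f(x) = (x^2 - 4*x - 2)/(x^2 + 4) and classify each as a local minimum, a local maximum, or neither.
f'(x) = 4*(x^2 + 3*x - 4)/(x^4 + 8*x^2 + 16)

Solve f'(x) = 0:
  f'(x) = 4*(x - 1)*(x + 4)/(x^2 + 4)^2; the denominator is positive wherever f is defined, so f'(x) = 0 ⇔ 4*x^2 + 12*x - 16 = 0.
  Factor: 4*x^2 + 12*x - 16 = 4*(x - 1)*(x + 4) = 0.
  ⇒ x = -4, 1

f''(x) = 4*(-2*x^3 - 9*x^2 + 24*x + 12)/(x^6 + 12*x^4 + 48*x^2 + 64)
Second-derivative test at each critical point:
  f''(-4) = -1/20 < 0 → local maximum
  f''(1) = 4/5 > 0 → local minimum

Critical points: x = -4 (local maximum); x = 1 (local minimum)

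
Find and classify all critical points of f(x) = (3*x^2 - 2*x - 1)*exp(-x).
f'(x) = (-3*x^2 + 8*x - 1)*exp(-x)

Solve f'(x) = 0:
  f'(x) = (-3*x^2 + 8*x - 1)·exp(-x) and exp(-x) > 0 for every x, so f'(x) = 0 ⇔ -3*x^2 + 8*x - 1 = 0.
  3*x^2 - 8*x + 1 = 0 has no rational roots; quadratic formula: x = (8 ± √52)/6.
  ⇒ x = 4/3 - sqrt(13)/3 ≈ 0.1315, sqrt(13)/3 + 4/3 ≈ 2.5352

f''(x) = (3*x^2 - 14*x + 9)*exp(-x)
Second-derivative test at each critical point:
  f''(0.1315) = 6.3227 > 0 → local minimum
  f''(2.5352) = -0.5715 < 0 → local maximum

Critical points: x = 4/3 - sqrt(13)/3 ≈ 0.1315 (local minimum); x = sqrt(13)/3 + 4/3 ≈ 2.5352 (local maximum)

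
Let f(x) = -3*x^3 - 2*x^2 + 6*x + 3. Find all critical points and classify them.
f'(x) = -9*x^2 - 4*x + 6

Solve f'(x) = 0:
  9*x^2 + 4*x - 6 = 0 has no rational roots; quadratic formula: x = (-4 ± √232)/18.
  ⇒ x = -sqrt(58)/9 - 2/9 ≈ -1.0684, -2/9 + sqrt(58)/9 ≈ 0.6240

f''(x) = -18*x - 4
Second-derivative test at each critical point:
  f''(-1.0684) = 15.2315 > 0 → local minimum
  f''(0.6240) = -15.2315 < 0 → local maximum

Critical points: x = -sqrt(58)/9 - 2/9 ≈ -1.0684 (local minimum); x = -2/9 + sqrt(58)/9 ≈ 0.6240 (local maximum)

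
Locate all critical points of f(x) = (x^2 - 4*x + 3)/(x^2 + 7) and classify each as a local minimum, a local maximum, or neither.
f'(x) = 4*(x^2 + 2*x - 7)/(x^4 + 14*x^2 + 49)

Solve f'(x) = 0:
  f'(x) = 4*(x^2 + 2*x - 7)/(x^2 + 7)^2; the denominator is positive wherever f is defined, so f'(x) = 0 ⇔ 4*x^2 + 8*x - 28 = 0.
  Factor: 4*x^2 + 8*x - 28 = 4*(x^2 + 2*x - 7); x^2 + 2*x - 7 = 0 has no rational roots; quadratic formula: x = (-2 ± √32)/2.
  ⇒ x = -2*sqrt(2) - 1 ≈ -3.8284, -1 + 2*sqrt(2) ≈ 1.8284

f''(x) = 8*(-x^3 - 3*x^2 + 21*x + 7)/(x^6 + 21*x^4 + 147*x^2 + 343)
Second-derivative test at each critical point:
  f''(-3.8284) = -0.0482 < 0 → local maximum
  f''(1.8284) = 0.2115 > 0 → local minimum

Critical points: x = -2*sqrt(2) - 1 ≈ -3.8284 (local maximum); x = -1 + 2*sqrt(2) ≈ 1.8284 (local minimum)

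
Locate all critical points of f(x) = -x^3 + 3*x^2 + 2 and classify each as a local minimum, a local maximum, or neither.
f'(x) = 3*x*(2 - x)

Solve f'(x) = 0:
  Factor: -3*x^2 + 6*x = -3*x*(x - 2) = 0.
  ⇒ x = 0, 2

f''(x) = 6 - 6*x
Second-derivative test at each critical point:
  f''(0) = 6 > 0 → local minimum
  f''(2) = -6 < 0 → local maximum

Critical points: x = 0 (local minimum); x = 2 (local maximum)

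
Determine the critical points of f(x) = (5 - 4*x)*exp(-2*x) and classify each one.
f'(x) = 2*(4*x - 7)*exp(-2*x)

Solve f'(x) = 0:
  f'(x) = (8*x - 14)·exp(-2*x) and exp(-2*x) > 0 for every x, so f'(x) = 0 ⇔ 8*x - 14 = 0.
  Factor: 8*x - 14 = 2*(4*x - 7) = 0.
  ⇒ x = 7/4

f''(x) = 4*(9 - 4*x)*exp(-2*x)
Second-derivative test at each critical point:
  f''(7/4) = 0.2416 > 0 → local minimum

Critical points: x = 7/4 (local minimum)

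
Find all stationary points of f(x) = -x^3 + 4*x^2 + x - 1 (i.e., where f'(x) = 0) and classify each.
f'(x) = -3*x^2 + 8*x + 1

Solve f'(x) = 0:
  3*x^2 - 8*x - 1 = 0 has no rational roots; quadratic formula: x = (8 ± √76)/6.
  ⇒ x = 4/3 - sqrt(19)/3 ≈ -0.1196, 4/3 + sqrt(19)/3 ≈ 2.7863

f''(x) = 8 - 6*x
Second-derivative test at each critical point:
  f''(-0.1196) = 8.7178 > 0 → local minimum
  f''(2.7863) = -8.7178 < 0 → local maximum

Critical points: x = 4/3 - sqrt(19)/3 ≈ -0.1196 (local minimum); x = 4/3 + sqrt(19)/3 ≈ 2.7863 (local maximum)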